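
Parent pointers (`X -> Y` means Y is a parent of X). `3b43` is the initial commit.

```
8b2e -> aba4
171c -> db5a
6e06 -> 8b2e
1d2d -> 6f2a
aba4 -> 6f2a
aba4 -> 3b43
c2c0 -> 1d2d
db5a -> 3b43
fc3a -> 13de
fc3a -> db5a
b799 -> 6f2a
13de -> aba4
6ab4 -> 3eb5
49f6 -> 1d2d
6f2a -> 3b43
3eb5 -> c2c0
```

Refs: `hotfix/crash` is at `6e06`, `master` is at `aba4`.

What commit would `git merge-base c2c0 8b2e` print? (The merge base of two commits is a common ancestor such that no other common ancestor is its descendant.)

Ancestors of c2c0: {1d2d, 3b43, 6f2a, c2c0}.
Ancestors of 8b2e: {3b43, 6f2a, 8b2e, aba4}.
Common ancestors: {3b43, 6f2a}.
Among these, 6f2a is not an ancestor of any other common ancestor — it is the merge base.

6f2a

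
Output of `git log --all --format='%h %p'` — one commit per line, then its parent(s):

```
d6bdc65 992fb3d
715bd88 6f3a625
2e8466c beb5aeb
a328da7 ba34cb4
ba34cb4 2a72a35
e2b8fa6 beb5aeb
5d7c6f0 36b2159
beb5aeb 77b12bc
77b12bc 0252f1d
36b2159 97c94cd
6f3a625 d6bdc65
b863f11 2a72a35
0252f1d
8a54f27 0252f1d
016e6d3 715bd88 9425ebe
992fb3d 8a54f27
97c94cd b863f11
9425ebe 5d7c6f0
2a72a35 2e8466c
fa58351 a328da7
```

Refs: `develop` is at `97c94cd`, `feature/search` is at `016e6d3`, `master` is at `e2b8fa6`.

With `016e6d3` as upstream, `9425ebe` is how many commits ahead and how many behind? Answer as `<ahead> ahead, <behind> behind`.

Reachable from 9425ebe: {0252f1d, 2a72a35, 2e8466c, 36b2159, 5d7c6f0, 77b12bc, 9425ebe, 97c94cd, b863f11, beb5aeb}.
Reachable from 016e6d3: {016e6d3, 0252f1d, 2a72a35, 2e8466c, 36b2159, 5d7c6f0, 6f3a625, 715bd88, 77b12bc, 8a54f27, 9425ebe, 97c94cd, 992fb3d, b863f11, beb5aeb, d6bdc65}.
Only in 9425ebe's history (ahead): {} — 0.
Only in 016e6d3's history (behind): {016e6d3, 6f3a625, 715bd88, 8a54f27, 992fb3d, d6bdc65} — 6.

0 ahead, 6 behind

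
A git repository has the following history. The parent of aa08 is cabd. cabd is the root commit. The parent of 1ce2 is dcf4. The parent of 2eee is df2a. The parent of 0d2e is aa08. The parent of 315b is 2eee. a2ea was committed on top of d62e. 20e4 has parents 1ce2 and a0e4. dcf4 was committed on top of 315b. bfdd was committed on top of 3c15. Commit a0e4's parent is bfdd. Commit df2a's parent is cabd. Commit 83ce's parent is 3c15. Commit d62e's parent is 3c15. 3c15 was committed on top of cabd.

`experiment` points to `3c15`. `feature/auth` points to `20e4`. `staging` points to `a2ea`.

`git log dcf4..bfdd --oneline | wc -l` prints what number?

2

Reachable from bfdd: {3c15, bfdd, cabd}.
Reachable from dcf4: {2eee, 315b, cabd, dcf4, df2a}.
In bfdd's history but not dcf4's: {3c15, bfdd} — 2 commits.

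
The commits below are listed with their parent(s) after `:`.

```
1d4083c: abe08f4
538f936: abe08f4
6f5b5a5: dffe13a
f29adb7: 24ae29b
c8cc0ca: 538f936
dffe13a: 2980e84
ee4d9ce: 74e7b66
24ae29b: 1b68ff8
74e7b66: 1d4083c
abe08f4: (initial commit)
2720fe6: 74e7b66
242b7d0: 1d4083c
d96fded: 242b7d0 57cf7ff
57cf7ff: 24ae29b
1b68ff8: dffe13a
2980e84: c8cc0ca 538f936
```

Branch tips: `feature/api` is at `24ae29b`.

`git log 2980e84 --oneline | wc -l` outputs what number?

4

Walking parent pointers from 2980e84: reachable set = {2980e84, 538f936, abe08f4, c8cc0ca}.
That is 4 commits.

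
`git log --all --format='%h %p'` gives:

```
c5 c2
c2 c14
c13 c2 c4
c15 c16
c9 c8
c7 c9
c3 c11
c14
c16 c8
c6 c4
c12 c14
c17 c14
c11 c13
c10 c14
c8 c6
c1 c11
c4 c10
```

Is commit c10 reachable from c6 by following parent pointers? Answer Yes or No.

Yes

Ancestors of c6 (commits reachable by following parents): {c10, c14, c4, c6}.
c10 is in that set, so it is an ancestor of c6.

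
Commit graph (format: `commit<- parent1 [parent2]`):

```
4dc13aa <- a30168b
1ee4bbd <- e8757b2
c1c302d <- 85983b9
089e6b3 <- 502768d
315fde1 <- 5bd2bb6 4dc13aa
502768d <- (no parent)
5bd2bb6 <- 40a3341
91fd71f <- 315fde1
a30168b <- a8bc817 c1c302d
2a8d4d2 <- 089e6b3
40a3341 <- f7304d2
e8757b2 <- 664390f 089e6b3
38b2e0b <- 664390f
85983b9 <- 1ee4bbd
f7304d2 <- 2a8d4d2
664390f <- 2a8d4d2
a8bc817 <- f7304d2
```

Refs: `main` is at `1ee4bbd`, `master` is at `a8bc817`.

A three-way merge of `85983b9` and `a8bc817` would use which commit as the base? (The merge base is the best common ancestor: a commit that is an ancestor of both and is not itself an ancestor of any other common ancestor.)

Ancestors of 85983b9: {089e6b3, 1ee4bbd, 2a8d4d2, 502768d, 664390f, 85983b9, e8757b2}.
Ancestors of a8bc817: {089e6b3, 2a8d4d2, 502768d, a8bc817, f7304d2}.
Common ancestors: {089e6b3, 2a8d4d2, 502768d}.
Among these, 2a8d4d2 is not an ancestor of any other common ancestor — it is the merge base.

2a8d4d2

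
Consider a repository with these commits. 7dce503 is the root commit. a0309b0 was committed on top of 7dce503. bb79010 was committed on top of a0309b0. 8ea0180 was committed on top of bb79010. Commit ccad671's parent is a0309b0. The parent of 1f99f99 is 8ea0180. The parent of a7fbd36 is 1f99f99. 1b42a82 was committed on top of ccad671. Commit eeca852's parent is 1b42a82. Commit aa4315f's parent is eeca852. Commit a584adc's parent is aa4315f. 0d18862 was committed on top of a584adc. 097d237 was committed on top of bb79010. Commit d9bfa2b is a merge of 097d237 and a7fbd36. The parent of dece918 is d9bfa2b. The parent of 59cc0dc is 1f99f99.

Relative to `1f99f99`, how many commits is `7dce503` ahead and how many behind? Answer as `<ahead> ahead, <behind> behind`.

0 ahead, 4 behind

Reachable from 7dce503: {7dce503}.
Reachable from 1f99f99: {1f99f99, 7dce503, 8ea0180, a0309b0, bb79010}.
Only in 7dce503's history (ahead): {} — 0.
Only in 1f99f99's history (behind): {1f99f99, 8ea0180, a0309b0, bb79010} — 4.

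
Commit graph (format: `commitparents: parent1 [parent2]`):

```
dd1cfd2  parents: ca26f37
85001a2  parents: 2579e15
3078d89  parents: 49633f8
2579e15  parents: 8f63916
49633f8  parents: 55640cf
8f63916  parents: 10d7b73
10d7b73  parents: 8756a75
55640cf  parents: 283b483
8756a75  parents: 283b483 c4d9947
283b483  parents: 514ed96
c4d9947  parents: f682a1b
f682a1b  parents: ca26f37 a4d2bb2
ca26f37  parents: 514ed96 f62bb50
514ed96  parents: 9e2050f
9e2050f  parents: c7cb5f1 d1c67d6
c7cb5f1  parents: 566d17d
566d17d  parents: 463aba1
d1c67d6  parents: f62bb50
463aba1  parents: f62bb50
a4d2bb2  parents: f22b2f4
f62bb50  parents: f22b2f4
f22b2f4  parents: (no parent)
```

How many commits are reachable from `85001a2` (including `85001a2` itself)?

Walking parent pointers from 85001a2: reachable set = {10d7b73, 2579e15, 283b483, 463aba1, 514ed96, 566d17d, 85001a2, 8756a75, 8f63916, 9e2050f, a4d2bb2, c4d9947, c7cb5f1, ca26f37, d1c67d6, f22b2f4, f62bb50, f682a1b}.
That is 18 commits.

18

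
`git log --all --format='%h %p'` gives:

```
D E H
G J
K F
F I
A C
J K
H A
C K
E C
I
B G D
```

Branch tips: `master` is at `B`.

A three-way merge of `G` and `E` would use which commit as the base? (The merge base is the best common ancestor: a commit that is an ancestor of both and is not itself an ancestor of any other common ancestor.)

K

Ancestors of G: {F, G, I, J, K}.
Ancestors of E: {C, E, F, I, K}.
Common ancestors: {F, I, K}.
Among these, K is not an ancestor of any other common ancestor — it is the merge base.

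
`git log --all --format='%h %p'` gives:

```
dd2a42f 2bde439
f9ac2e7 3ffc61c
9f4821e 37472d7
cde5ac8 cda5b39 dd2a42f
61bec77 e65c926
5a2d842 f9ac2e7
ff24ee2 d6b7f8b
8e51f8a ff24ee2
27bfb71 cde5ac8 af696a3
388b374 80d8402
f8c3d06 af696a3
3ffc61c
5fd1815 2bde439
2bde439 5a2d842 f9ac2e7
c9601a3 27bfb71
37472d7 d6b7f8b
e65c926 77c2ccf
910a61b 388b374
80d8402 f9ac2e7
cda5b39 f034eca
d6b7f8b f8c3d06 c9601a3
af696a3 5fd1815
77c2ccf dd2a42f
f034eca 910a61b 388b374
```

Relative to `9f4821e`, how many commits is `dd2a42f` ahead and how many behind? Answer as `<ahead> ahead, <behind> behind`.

Reachable from dd2a42f: {2bde439, 3ffc61c, 5a2d842, dd2a42f, f9ac2e7}.
Reachable from 9f4821e: {27bfb71, 2bde439, 37472d7, 388b374, 3ffc61c, 5a2d842, 5fd1815, 80d8402, 910a61b, 9f4821e, af696a3, c9601a3, cda5b39, cde5ac8, d6b7f8b, dd2a42f, f034eca, f8c3d06, f9ac2e7}.
Only in dd2a42f's history (ahead): {} — 0.
Only in 9f4821e's history (behind): {27bfb71, 37472d7, 388b374, 5fd1815, 80d8402, 910a61b, 9f4821e, af696a3, c9601a3, cda5b39, cde5ac8, d6b7f8b, f034eca, f8c3d06} — 14.

0 ahead, 14 behind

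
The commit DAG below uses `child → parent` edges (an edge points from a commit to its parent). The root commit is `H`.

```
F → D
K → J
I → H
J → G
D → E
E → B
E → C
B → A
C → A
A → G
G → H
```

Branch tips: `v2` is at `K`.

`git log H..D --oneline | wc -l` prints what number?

Reachable from D: {A, B, C, D, E, G, H}.
Reachable from H: {H}.
In D's history but not H's: {A, B, C, D, E, G} — 6 commits.

6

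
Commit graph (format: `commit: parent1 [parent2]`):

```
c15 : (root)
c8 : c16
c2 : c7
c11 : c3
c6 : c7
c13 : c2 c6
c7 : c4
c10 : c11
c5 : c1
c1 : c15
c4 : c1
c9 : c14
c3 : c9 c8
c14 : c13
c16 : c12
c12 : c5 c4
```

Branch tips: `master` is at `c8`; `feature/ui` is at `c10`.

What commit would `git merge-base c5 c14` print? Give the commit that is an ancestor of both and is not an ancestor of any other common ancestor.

c1

Ancestors of c5: {c1, c15, c5}.
Ancestors of c14: {c1, c13, c14, c15, c2, c4, c6, c7}.
Common ancestors: {c1, c15}.
Among these, c1 is not an ancestor of any other common ancestor — it is the merge base.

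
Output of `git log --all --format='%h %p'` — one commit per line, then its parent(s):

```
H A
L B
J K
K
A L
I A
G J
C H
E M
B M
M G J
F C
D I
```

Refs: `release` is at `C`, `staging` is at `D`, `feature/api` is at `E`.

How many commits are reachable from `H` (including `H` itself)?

Walking parent pointers from H: reachable set = {A, B, G, H, J, K, L, M}.
That is 8 commits.

8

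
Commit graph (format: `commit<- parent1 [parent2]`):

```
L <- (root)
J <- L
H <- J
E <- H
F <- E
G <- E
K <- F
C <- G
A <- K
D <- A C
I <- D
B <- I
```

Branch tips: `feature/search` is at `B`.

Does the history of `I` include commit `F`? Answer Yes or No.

Ancestors of I (commits reachable by following parents): {A, C, D, E, F, G, H, I, J, K, L}.
F is in that set, so it is an ancestor of I.

Yes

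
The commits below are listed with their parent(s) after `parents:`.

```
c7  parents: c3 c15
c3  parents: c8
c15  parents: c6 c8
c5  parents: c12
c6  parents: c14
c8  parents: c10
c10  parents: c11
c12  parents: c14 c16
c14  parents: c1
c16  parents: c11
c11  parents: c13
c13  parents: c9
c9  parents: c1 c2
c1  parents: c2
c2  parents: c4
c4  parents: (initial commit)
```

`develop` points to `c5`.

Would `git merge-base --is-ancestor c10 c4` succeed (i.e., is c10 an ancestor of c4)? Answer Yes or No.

No

Ancestors of c4: {c4}.
c10 is not in that set, so it is not an ancestor of c4.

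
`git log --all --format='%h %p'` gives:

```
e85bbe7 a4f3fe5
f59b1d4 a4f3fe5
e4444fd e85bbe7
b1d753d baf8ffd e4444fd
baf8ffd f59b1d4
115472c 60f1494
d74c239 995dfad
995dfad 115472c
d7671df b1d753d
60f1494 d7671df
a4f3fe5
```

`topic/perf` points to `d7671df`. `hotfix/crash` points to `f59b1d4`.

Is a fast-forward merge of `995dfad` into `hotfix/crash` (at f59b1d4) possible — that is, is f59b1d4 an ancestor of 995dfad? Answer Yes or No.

Yes

A fast-forward from f59b1d4 to 995dfad is possible iff f59b1d4 is an ancestor of 995dfad.
Ancestors of 995dfad: {115472c, 60f1494, 995dfad, a4f3fe5, b1d753d, baf8ffd, d7671df, e4444fd, e85bbe7, f59b1d4}.
f59b1d4 is among them, so fast-forward is possible.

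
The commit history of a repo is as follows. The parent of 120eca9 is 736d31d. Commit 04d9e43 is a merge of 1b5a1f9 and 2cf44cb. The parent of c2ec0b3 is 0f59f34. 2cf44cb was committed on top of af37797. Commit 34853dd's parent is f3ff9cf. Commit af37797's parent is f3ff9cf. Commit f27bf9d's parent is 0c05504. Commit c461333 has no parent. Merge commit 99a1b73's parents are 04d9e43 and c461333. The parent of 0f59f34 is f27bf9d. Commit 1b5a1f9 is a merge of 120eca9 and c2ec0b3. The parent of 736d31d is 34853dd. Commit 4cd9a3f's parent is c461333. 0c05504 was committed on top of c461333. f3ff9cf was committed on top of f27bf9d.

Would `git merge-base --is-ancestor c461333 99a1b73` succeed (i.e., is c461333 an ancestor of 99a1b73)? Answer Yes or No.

Yes

Ancestors of 99a1b73 (commits reachable by following parents): {04d9e43, 0c05504, 0f59f34, 120eca9, 1b5a1f9, 2cf44cb, 34853dd, 736d31d, 99a1b73, af37797, c2ec0b3, c461333, f27bf9d, f3ff9cf}.
c461333 is in that set, so it is an ancestor of 99a1b73.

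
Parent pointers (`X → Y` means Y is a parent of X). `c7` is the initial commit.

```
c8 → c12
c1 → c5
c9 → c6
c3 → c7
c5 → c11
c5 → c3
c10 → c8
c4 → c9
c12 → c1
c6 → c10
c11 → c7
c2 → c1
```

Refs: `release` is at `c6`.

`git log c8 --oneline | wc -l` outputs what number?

Walking parent pointers from c8: reachable set = {c1, c11, c12, c3, c5, c7, c8}.
That is 7 commits.

7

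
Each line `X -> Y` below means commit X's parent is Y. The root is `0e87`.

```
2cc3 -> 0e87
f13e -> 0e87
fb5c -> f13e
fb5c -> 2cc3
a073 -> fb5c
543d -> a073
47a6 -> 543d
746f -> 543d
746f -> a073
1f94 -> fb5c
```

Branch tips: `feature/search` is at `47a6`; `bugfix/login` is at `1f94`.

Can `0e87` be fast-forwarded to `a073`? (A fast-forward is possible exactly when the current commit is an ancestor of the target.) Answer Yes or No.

A fast-forward from 0e87 to a073 is possible iff 0e87 is an ancestor of a073.
Ancestors of a073: {0e87, 2cc3, a073, f13e, fb5c}.
0e87 is among them, so fast-forward is possible.

Yes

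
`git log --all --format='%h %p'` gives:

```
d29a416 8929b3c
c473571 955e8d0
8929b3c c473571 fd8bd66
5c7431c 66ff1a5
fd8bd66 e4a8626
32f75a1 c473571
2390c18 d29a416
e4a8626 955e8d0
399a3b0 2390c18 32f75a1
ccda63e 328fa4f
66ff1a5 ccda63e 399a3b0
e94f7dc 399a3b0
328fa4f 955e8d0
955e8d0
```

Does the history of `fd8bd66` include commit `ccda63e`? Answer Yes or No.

No

Ancestors of fd8bd66: {955e8d0, e4a8626, fd8bd66}.
ccda63e is not in that set, so it is not an ancestor of fd8bd66.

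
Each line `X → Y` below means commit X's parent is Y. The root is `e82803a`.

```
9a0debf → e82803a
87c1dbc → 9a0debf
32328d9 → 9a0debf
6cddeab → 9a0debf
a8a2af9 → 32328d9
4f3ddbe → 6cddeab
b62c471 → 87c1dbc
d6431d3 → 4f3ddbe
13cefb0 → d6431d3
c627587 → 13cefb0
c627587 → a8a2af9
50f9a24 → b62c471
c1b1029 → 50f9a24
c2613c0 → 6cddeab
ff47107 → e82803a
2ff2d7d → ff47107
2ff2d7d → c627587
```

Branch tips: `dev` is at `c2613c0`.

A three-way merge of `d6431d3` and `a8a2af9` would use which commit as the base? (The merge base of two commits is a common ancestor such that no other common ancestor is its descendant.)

Ancestors of d6431d3: {4f3ddbe, 6cddeab, 9a0debf, d6431d3, e82803a}.
Ancestors of a8a2af9: {32328d9, 9a0debf, a8a2af9, e82803a}.
Common ancestors: {9a0debf, e82803a}.
Among these, 9a0debf is not an ancestor of any other common ancestor — it is the merge base.

9a0debf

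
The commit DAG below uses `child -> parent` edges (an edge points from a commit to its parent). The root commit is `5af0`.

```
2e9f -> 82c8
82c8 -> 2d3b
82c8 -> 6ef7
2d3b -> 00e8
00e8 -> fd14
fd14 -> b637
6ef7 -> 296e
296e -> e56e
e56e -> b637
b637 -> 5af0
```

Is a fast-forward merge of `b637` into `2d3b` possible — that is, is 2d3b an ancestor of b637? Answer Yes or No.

A fast-forward from 2d3b to b637 is possible iff 2d3b is an ancestor of b637.
Ancestors of b637: {5af0, b637}.
2d3b is not among them, so fast-forward is not possible.

No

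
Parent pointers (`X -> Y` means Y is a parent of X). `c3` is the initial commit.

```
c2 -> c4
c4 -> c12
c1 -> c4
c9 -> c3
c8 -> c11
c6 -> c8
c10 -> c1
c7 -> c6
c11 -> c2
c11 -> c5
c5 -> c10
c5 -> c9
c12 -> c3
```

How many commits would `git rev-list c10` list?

Walking parent pointers from c10: reachable set = {c1, c10, c12, c3, c4}.
That is 5 commits.

5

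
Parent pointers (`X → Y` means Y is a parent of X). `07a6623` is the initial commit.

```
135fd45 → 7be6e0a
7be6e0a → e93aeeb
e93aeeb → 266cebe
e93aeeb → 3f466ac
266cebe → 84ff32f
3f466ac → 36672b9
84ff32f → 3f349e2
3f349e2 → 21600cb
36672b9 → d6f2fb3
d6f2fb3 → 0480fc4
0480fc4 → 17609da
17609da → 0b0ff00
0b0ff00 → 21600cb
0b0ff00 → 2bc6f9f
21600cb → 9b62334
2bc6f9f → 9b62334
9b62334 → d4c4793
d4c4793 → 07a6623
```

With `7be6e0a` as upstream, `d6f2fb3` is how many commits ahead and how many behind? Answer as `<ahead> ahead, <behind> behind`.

Reachable from d6f2fb3: {0480fc4, 07a6623, 0b0ff00, 17609da, 21600cb, 2bc6f9f, 9b62334, d4c4793, d6f2fb3}.
Reachable from 7be6e0a: {0480fc4, 07a6623, 0b0ff00, 17609da, 21600cb, 266cebe, 2bc6f9f, 36672b9, 3f349e2, 3f466ac, 7be6e0a, 84ff32f, 9b62334, d4c4793, d6f2fb3, e93aeeb}.
Only in d6f2fb3's history (ahead): {} — 0.
Only in 7be6e0a's history (behind): {266cebe, 36672b9, 3f349e2, 3f466ac, 7be6e0a, 84ff32f, e93aeeb} — 7.

0 ahead, 7 behind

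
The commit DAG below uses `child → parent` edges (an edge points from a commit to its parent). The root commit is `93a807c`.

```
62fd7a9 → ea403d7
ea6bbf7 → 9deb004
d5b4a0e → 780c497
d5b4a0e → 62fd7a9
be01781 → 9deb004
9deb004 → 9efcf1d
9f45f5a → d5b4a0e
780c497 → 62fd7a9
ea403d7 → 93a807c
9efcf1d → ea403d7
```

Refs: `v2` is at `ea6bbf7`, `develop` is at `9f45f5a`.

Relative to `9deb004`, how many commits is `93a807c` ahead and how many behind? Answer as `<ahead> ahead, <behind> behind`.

Reachable from 93a807c: {93a807c}.
Reachable from 9deb004: {93a807c, 9deb004, 9efcf1d, ea403d7}.
Only in 93a807c's history (ahead): {} — 0.
Only in 9deb004's history (behind): {9deb004, 9efcf1d, ea403d7} — 3.

0 ahead, 3 behind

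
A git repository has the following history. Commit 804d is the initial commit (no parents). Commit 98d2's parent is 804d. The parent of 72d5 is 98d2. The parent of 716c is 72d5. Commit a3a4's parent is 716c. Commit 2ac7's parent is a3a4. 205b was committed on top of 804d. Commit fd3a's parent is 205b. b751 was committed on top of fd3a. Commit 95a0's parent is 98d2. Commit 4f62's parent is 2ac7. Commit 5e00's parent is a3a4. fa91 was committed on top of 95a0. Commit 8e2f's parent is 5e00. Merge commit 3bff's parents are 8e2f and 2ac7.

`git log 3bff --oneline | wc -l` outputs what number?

Walking parent pointers from 3bff: reachable set = {2ac7, 3bff, 5e00, 716c, 72d5, 804d, 8e2f, 98d2, a3a4}.
That is 9 commits.

9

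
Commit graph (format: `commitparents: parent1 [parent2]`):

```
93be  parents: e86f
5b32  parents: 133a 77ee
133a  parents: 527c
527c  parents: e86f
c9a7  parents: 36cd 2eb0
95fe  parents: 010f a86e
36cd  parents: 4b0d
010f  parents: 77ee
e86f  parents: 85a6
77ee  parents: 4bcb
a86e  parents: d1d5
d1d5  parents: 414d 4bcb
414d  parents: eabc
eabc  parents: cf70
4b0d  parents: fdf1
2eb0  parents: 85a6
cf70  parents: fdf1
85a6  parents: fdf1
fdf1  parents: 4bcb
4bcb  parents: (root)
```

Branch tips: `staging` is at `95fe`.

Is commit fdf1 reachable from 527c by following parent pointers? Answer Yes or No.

Ancestors of 527c (commits reachable by following parents): {4bcb, 527c, 85a6, e86f, fdf1}.
fdf1 is in that set, so it is an ancestor of 527c.

Yes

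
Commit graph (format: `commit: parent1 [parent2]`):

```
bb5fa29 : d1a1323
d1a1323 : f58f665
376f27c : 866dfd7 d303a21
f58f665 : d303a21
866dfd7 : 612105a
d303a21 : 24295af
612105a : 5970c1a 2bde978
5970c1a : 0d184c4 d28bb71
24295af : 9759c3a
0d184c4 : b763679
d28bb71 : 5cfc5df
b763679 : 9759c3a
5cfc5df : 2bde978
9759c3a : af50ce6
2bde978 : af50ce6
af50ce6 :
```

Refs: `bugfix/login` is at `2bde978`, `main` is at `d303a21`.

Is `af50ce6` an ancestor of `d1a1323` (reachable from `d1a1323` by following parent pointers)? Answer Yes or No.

Yes

Ancestors of d1a1323 (commits reachable by following parents): {24295af, 9759c3a, af50ce6, d1a1323, d303a21, f58f665}.
af50ce6 is in that set, so it is an ancestor of d1a1323.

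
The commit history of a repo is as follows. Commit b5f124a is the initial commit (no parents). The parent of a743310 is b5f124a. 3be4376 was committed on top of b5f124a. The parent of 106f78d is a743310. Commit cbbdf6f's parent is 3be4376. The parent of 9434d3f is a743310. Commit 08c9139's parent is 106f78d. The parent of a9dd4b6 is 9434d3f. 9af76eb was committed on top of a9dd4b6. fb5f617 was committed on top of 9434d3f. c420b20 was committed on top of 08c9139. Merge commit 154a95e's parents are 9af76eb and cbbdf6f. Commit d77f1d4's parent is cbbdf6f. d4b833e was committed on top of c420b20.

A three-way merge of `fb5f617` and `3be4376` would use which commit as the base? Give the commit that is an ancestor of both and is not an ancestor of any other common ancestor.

Ancestors of fb5f617: {9434d3f, a743310, b5f124a, fb5f617}.
Ancestors of 3be4376: {3be4376, b5f124a}.
Common ancestors: {b5f124a}.
The only common ancestor is b5f124a, so it is the merge base.

b5f124a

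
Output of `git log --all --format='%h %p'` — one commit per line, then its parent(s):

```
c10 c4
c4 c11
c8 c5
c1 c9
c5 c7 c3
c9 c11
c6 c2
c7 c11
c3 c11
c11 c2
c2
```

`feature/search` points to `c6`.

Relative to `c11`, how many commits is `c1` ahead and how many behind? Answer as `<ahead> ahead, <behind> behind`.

2 ahead, 0 behind

Reachable from c1: {c1, c11, c2, c9}.
Reachable from c11: {c11, c2}.
Only in c1's history (ahead): {c1, c9} — 2.
Only in c11's history (behind): {} — 0.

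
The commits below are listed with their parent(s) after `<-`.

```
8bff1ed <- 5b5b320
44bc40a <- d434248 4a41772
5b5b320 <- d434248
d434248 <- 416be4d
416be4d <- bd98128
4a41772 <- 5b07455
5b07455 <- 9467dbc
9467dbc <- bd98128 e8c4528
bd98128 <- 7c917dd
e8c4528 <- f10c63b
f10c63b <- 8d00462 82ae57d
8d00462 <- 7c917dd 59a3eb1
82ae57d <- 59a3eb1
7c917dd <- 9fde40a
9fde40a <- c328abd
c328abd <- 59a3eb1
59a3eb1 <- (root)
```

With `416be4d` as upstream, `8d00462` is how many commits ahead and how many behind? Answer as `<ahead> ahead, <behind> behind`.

Reachable from 8d00462: {59a3eb1, 7c917dd, 8d00462, 9fde40a, c328abd}.
Reachable from 416be4d: {416be4d, 59a3eb1, 7c917dd, 9fde40a, bd98128, c328abd}.
Only in 8d00462's history (ahead): {8d00462} — 1.
Only in 416be4d's history (behind): {416be4d, bd98128} — 2.

1 ahead, 2 behind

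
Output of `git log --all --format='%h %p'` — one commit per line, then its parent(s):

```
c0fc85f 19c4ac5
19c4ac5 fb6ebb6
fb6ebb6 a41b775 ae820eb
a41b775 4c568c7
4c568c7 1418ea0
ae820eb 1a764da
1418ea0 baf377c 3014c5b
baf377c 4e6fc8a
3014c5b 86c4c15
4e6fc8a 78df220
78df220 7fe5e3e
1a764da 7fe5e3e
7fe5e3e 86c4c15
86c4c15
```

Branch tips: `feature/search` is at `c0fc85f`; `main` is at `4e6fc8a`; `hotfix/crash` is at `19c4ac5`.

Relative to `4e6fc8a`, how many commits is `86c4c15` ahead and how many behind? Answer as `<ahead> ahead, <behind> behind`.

0 ahead, 3 behind

Reachable from 86c4c15: {86c4c15}.
Reachable from 4e6fc8a: {4e6fc8a, 78df220, 7fe5e3e, 86c4c15}.
Only in 86c4c15's history (ahead): {} — 0.
Only in 4e6fc8a's history (behind): {4e6fc8a, 78df220, 7fe5e3e} — 3.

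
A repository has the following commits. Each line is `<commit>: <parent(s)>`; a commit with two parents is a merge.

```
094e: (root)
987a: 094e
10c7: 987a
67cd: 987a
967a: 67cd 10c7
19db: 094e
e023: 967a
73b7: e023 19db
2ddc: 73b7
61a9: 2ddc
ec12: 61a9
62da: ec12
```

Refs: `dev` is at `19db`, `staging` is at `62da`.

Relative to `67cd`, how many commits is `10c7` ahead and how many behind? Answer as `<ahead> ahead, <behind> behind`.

1 ahead, 1 behind

Reachable from 10c7: {094e, 10c7, 987a}.
Reachable from 67cd: {094e, 67cd, 987a}.
Only in 10c7's history (ahead): {10c7} — 1.
Only in 67cd's history (behind): {67cd} — 1.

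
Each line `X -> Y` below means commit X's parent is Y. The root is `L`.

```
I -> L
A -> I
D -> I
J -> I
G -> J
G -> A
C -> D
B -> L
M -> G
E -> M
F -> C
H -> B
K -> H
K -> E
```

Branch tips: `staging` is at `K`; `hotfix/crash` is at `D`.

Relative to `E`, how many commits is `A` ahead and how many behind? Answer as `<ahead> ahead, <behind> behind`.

0 ahead, 4 behind

Reachable from A: {A, I, L}.
Reachable from E: {A, E, G, I, J, L, M}.
Only in A's history (ahead): {} — 0.
Only in E's history (behind): {E, G, J, M} — 4.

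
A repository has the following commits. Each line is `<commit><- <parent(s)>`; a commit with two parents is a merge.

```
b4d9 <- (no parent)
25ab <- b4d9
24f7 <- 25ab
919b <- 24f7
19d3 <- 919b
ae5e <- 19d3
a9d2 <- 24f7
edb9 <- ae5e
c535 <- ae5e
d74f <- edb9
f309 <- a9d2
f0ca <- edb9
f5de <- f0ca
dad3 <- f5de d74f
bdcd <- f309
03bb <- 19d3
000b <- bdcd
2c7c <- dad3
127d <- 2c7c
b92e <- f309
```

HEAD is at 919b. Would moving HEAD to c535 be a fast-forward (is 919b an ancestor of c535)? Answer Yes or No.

A fast-forward from 919b to c535 is possible iff 919b is an ancestor of c535.
Ancestors of c535: {19d3, 24f7, 25ab, 919b, ae5e, b4d9, c535}.
919b is among them, so fast-forward is possible.

Yes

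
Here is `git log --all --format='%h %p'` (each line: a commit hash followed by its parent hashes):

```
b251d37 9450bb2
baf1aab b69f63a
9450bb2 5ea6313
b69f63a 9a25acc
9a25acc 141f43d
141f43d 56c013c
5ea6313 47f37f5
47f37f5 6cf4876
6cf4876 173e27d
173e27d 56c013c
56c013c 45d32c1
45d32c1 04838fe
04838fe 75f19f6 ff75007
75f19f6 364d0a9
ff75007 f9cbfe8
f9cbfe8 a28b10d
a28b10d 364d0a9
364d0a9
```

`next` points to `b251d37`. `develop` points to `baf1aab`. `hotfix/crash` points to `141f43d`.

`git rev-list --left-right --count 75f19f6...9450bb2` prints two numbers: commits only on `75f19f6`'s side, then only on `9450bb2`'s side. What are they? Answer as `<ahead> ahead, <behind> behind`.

0 ahead, 11 behind

Reachable from 75f19f6: {364d0a9, 75f19f6}.
Reachable from 9450bb2: {04838fe, 173e27d, 364d0a9, 45d32c1, 47f37f5, 56c013c, 5ea6313, 6cf4876, 75f19f6, 9450bb2, a28b10d, f9cbfe8, ff75007}.
Only in 75f19f6's history (ahead): {} — 0.
Only in 9450bb2's history (behind): {04838fe, 173e27d, 45d32c1, 47f37f5, 56c013c, 5ea6313, 6cf4876, 9450bb2, a28b10d, f9cbfe8, ff75007} — 11.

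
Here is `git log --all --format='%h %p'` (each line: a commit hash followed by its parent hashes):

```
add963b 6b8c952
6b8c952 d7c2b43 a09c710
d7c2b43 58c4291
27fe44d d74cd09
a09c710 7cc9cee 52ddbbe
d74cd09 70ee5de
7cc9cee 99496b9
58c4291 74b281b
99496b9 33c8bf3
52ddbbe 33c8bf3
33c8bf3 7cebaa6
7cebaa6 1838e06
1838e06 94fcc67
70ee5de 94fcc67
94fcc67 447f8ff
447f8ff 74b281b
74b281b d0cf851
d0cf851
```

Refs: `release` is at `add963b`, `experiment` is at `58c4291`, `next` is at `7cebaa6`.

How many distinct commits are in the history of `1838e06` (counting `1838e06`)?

5

Walking parent pointers from 1838e06: reachable set = {1838e06, 447f8ff, 74b281b, 94fcc67, d0cf851}.
That is 5 commits.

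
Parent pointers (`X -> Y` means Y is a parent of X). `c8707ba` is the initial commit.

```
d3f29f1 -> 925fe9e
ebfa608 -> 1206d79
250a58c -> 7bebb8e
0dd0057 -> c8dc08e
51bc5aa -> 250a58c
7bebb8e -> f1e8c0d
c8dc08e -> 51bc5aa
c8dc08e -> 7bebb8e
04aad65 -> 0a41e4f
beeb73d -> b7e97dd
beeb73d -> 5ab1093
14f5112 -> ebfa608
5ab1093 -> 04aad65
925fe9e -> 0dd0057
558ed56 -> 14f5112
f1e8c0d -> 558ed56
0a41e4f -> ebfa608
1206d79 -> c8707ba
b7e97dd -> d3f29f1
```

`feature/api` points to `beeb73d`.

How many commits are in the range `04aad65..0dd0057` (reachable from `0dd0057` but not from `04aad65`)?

8

Reachable from 0dd0057: {0dd0057, 1206d79, 14f5112, 250a58c, 51bc5aa, 558ed56, 7bebb8e, c8707ba, c8dc08e, ebfa608, f1e8c0d}.
Reachable from 04aad65: {04aad65, 0a41e4f, 1206d79, c8707ba, ebfa608}.
In 0dd0057's history but not 04aad65's: {0dd0057, 14f5112, 250a58c, 51bc5aa, 558ed56, 7bebb8e, c8dc08e, f1e8c0d} — 8 commits.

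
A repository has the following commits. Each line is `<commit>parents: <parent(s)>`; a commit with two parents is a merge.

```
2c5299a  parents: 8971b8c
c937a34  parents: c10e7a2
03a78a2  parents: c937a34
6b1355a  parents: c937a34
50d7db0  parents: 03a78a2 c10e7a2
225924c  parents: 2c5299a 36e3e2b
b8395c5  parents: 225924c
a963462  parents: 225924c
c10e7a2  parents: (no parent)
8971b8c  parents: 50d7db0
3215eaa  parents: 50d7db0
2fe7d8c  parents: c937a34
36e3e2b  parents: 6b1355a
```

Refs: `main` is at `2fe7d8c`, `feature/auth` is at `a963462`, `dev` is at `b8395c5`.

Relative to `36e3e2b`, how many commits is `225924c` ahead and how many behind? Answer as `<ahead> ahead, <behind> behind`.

5 ahead, 0 behind

Reachable from 225924c: {03a78a2, 225924c, 2c5299a, 36e3e2b, 50d7db0, 6b1355a, 8971b8c, c10e7a2, c937a34}.
Reachable from 36e3e2b: {36e3e2b, 6b1355a, c10e7a2, c937a34}.
Only in 225924c's history (ahead): {03a78a2, 225924c, 2c5299a, 50d7db0, 8971b8c} — 5.
Only in 36e3e2b's history (behind): {} — 0.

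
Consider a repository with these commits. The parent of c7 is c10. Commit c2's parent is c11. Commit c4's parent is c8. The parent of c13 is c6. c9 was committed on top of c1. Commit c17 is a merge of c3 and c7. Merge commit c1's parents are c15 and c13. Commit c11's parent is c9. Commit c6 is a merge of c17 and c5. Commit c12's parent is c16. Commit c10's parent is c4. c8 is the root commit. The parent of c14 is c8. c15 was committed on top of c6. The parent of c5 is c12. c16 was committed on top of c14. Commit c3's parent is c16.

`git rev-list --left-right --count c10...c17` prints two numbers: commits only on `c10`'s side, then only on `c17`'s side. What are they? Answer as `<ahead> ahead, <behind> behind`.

Reachable from c10: {c10, c4, c8}.
Reachable from c17: {c10, c14, c16, c17, c3, c4, c7, c8}.
Only in c10's history (ahead): {} — 0.
Only in c17's history (behind): {c14, c16, c17, c3, c7} — 5.

0 ahead, 5 behind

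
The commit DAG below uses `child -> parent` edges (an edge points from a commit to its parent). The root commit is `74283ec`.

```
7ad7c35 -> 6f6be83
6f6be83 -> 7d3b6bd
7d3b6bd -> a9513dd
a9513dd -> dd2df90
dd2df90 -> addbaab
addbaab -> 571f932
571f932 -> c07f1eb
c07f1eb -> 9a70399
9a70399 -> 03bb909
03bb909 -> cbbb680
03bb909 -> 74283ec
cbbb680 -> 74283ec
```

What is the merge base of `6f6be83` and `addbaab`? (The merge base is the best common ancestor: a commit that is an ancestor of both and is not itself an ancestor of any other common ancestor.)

addbaab

Ancestors of 6f6be83: {03bb909, 571f932, 6f6be83, 74283ec, 7d3b6bd, 9a70399, a9513dd, addbaab, c07f1eb, cbbb680, dd2df90}.
Ancestors of addbaab: {03bb909, 571f932, 74283ec, 9a70399, addbaab, c07f1eb, cbbb680}.
Common ancestors: {03bb909, 571f932, 74283ec, 9a70399, addbaab, c07f1eb, cbbb680}.
Among these, addbaab is not an ancestor of any other common ancestor — it is the merge base.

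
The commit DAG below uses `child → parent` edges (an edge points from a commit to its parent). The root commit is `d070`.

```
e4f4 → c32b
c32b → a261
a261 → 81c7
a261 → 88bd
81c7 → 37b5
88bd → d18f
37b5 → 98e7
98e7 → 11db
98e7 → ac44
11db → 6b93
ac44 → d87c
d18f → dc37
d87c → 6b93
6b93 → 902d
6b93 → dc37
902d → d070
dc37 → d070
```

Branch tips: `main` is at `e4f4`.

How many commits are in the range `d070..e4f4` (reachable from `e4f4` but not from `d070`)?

14

Reachable from e4f4: {11db, 37b5, 6b93, 81c7, 88bd, 902d, 98e7, a261, ac44, c32b, d070, d18f, d87c, dc37, e4f4}.
Reachable from d070: {d070}.
In e4f4's history but not d070's: {11db, 37b5, 6b93, 81c7, 88bd, 902d, 98e7, a261, ac44, c32b, d18f, d87c, dc37, e4f4} — 14 commits.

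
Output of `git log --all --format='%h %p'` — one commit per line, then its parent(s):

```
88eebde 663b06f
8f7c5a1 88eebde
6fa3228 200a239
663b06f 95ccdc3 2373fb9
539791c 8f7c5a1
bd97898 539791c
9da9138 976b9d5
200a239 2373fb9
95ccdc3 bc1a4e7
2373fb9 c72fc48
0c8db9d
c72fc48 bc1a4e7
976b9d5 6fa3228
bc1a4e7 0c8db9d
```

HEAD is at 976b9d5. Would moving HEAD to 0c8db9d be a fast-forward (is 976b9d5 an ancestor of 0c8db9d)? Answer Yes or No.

No

A fast-forward from 976b9d5 to 0c8db9d is possible iff 976b9d5 is an ancestor of 0c8db9d.
Ancestors of 0c8db9d: {0c8db9d}.
976b9d5 is not among them, so fast-forward is not possible.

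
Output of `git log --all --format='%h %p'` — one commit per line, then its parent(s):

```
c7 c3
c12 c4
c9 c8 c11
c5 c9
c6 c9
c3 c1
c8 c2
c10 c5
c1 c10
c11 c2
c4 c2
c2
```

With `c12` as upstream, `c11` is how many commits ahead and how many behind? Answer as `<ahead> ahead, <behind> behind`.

1 ahead, 2 behind

Reachable from c11: {c11, c2}.
Reachable from c12: {c12, c2, c4}.
Only in c11's history (ahead): {c11} — 1.
Only in c12's history (behind): {c12, c4} — 2.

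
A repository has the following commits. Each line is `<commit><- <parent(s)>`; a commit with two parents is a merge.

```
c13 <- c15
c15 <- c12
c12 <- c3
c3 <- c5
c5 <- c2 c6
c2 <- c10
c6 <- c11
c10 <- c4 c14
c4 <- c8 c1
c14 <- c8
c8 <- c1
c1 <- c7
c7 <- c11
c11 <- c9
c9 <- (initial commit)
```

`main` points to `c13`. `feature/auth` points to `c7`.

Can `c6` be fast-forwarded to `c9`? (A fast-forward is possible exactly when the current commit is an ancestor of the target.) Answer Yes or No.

No

A fast-forward from c6 to c9 is possible iff c6 is an ancestor of c9.
Ancestors of c9: {c9}.
c6 is not among them, so fast-forward is not possible.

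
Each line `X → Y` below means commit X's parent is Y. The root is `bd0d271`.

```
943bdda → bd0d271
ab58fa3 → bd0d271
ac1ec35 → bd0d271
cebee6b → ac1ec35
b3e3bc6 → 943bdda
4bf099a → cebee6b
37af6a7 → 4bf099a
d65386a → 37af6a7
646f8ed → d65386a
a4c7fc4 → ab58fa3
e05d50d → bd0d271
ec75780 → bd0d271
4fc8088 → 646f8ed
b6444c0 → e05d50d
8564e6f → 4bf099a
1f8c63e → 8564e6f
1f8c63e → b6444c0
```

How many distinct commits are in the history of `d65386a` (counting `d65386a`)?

6

Walking parent pointers from d65386a: reachable set = {37af6a7, 4bf099a, ac1ec35, bd0d271, cebee6b, d65386a}.
That is 6 commits.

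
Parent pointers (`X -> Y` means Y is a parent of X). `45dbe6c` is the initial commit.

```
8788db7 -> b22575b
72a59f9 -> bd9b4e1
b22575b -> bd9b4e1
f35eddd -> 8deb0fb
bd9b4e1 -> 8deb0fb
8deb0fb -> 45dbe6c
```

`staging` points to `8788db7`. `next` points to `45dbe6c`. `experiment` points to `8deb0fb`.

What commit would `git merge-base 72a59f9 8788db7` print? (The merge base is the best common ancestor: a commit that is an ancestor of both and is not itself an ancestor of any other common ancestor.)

bd9b4e1

Ancestors of 72a59f9: {45dbe6c, 72a59f9, 8deb0fb, bd9b4e1}.
Ancestors of 8788db7: {45dbe6c, 8788db7, 8deb0fb, b22575b, bd9b4e1}.
Common ancestors: {45dbe6c, 8deb0fb, bd9b4e1}.
Among these, bd9b4e1 is not an ancestor of any other common ancestor — it is the merge base.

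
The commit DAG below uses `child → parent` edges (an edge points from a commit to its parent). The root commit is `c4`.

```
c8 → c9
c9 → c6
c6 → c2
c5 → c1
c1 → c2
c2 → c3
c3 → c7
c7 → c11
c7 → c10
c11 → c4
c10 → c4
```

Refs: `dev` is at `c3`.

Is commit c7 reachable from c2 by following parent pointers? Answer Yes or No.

Yes

Ancestors of c2 (commits reachable by following parents): {c10, c11, c2, c3, c4, c7}.
c7 is in that set, so it is an ancestor of c2.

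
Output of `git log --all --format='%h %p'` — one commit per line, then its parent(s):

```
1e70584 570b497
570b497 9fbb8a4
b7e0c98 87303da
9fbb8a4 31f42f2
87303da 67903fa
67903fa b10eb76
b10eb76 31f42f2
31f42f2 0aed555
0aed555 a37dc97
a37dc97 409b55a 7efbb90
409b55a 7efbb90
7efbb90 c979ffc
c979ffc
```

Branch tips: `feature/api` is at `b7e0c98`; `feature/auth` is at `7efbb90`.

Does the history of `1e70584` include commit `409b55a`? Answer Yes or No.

Yes

Ancestors of 1e70584 (commits reachable by following parents): {0aed555, 1e70584, 31f42f2, 409b55a, 570b497, 7efbb90, 9fbb8a4, a37dc97, c979ffc}.
409b55a is in that set, so it is an ancestor of 1e70584.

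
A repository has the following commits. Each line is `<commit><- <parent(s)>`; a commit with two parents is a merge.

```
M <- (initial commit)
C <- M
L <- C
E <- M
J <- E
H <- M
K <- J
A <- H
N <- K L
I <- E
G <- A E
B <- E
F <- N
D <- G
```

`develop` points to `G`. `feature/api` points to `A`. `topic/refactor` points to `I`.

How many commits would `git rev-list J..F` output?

Reachable from F: {C, E, F, J, K, L, M, N}.
Reachable from J: {E, J, M}.
In F's history but not J's: {C, F, K, L, N} — 5 commits.

5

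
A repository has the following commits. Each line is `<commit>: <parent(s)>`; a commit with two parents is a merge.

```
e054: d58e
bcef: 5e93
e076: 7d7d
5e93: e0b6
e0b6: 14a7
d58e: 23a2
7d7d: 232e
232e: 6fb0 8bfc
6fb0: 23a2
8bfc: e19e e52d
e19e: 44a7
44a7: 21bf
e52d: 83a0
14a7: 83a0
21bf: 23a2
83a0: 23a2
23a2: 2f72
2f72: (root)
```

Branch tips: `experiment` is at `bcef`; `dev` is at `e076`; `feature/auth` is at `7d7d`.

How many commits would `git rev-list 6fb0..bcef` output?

5

Reachable from bcef: {14a7, 23a2, 2f72, 5e93, 83a0, bcef, e0b6}.
Reachable from 6fb0: {23a2, 2f72, 6fb0}.
In bcef's history but not 6fb0's: {14a7, 5e93, 83a0, bcef, e0b6} — 5 commits.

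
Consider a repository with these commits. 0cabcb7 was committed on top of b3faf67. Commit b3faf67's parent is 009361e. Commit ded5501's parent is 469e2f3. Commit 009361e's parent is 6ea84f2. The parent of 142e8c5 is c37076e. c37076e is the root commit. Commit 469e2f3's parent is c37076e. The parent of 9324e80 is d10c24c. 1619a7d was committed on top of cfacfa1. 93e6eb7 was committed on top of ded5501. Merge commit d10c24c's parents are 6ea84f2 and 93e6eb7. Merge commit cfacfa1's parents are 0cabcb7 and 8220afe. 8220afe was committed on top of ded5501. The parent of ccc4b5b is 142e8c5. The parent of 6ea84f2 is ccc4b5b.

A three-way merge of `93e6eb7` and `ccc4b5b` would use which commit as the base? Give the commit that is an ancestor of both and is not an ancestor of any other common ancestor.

Ancestors of 93e6eb7: {469e2f3, 93e6eb7, c37076e, ded5501}.
Ancestors of ccc4b5b: {142e8c5, c37076e, ccc4b5b}.
Common ancestors: {c37076e}.
The only common ancestor is c37076e, so it is the merge base.

c37076e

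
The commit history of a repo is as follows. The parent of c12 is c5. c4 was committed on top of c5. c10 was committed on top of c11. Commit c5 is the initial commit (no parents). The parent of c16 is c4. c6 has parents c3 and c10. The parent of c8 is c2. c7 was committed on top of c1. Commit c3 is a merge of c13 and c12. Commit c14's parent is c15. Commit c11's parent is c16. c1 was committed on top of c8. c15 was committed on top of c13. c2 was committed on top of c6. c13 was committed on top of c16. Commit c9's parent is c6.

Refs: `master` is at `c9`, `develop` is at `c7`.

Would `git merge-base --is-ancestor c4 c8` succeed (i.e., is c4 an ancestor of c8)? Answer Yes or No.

Ancestors of c8 (commits reachable by following parents): {c10, c11, c12, c13, c16, c2, c3, c4, c5, c6, c8}.
c4 is in that set, so it is an ancestor of c8.

Yes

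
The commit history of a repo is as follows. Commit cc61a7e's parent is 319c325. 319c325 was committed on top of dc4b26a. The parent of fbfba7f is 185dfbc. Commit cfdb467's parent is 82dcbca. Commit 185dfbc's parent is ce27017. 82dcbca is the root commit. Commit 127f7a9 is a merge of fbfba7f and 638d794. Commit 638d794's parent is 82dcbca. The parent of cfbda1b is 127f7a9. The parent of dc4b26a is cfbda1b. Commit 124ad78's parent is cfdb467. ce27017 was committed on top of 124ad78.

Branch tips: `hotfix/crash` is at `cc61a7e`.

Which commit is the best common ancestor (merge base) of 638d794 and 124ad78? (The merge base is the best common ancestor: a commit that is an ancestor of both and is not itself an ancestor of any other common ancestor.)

82dcbca

Ancestors of 638d794: {638d794, 82dcbca}.
Ancestors of 124ad78: {124ad78, 82dcbca, cfdb467}.
Common ancestors: {82dcbca}.
The only common ancestor is 82dcbca, so it is the merge base.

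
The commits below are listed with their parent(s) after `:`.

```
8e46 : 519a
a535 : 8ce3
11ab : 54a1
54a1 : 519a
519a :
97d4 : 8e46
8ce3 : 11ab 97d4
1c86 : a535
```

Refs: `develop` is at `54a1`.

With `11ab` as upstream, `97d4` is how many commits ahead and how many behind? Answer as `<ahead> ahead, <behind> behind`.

Reachable from 97d4: {519a, 8e46, 97d4}.
Reachable from 11ab: {11ab, 519a, 54a1}.
Only in 97d4's history (ahead): {8e46, 97d4} — 2.
Only in 11ab's history (behind): {11ab, 54a1} — 2.

2 ahead, 2 behind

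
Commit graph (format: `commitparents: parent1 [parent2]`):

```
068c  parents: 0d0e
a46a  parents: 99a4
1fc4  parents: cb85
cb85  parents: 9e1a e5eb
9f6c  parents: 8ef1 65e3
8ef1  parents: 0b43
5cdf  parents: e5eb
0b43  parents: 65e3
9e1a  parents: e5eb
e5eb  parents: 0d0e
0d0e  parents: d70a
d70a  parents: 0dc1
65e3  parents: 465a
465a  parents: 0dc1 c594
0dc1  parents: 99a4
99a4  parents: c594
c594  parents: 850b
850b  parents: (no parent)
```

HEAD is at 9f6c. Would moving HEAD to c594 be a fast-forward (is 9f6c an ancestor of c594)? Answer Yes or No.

No

A fast-forward from 9f6c to c594 is possible iff 9f6c is an ancestor of c594.
Ancestors of c594: {850b, c594}.
9f6c is not among them, so fast-forward is not possible.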